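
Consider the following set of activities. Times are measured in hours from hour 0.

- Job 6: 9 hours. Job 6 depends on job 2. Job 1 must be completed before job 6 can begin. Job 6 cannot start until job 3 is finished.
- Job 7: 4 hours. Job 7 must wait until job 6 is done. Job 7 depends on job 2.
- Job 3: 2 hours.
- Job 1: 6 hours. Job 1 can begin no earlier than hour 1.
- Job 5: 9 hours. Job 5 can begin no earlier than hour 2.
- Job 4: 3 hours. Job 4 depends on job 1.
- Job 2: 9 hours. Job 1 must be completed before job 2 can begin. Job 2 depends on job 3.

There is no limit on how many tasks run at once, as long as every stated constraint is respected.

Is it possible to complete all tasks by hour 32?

Yes

Job 5 waits on its own release at hour 2, so it starts at hour 2 and finishes at 2 + 9 = hour 11.
Job 3 can start immediately at hour 0; it finishes at hour 2.
After its own release at hour 1, job 1 can start at hour 1 and finishes at hour 7.
Job 4 cannot begin until job 1 (finishes hour 7). It runs from hour 7 to 7 + 3 = hour 10.
Job 2 cannot start until job 1 (finishes hour 7); job 3 (finishes hour 2). The controlling bound is hour 7, so job 2 finishes at 7 + 9 = hour 16.
Job 6 has to wait for job 2 (finishes hour 16); job 1 (finishes hour 7); job 3 (finishes hour 2). The latest of these is hour 16, so job 6 runs hour 16 to 16 + 9 = hour 25.
Job 7 has to wait for job 6 (finishes hour 25); job 2 (finishes hour 16). The latest of these is hour 25, so job 7 runs hour 25 to 25 + 4 = hour 29.
Every task is finished by hour 29, which is no later than the deadline of 32, so the schedule is feasible.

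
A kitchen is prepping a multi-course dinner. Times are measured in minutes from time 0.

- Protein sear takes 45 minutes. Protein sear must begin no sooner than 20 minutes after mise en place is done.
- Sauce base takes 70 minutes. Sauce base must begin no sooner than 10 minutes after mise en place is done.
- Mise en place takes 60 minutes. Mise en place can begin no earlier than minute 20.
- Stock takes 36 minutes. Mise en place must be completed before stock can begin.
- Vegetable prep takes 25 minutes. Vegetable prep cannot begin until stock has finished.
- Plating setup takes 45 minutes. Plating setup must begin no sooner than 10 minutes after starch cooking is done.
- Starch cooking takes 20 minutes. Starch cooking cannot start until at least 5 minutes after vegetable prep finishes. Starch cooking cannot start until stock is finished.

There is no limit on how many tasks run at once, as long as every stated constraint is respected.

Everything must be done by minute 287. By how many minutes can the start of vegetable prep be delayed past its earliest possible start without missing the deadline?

After its own release at minute 20, mise en place can start at minute 20 and finishes at minute 80.
After mise en place (finishes minute 80), stock can start at minute 80 and finishes at minute 116.
After stock (finishes minute 116), vegetable prep can start at minute 116 and finishes at minute 141.

Working backward from the deadline:
Plating setup must finish by minute 287; it takes 45 minutes, so it must start by 287 − 45 = minute 242.
Starch cooking has to be done before plating setup (must start by minute 242, minus 10-minute gap → minute 232). That means finishing by minute 232, i.e. starting by 232 − 20 = minute 212.
Since starch cooking (must start by minute 212, minus 5-minute gap → minute 207) depends on it, vegetable prep must finish by minute 207. Backing off its 25-minute duration gives a latest start of minute 182.
So vegetable prep can start as early as minute 116 and as late as minute 182, giving 182 − 116 = 66 minutes of slack.

66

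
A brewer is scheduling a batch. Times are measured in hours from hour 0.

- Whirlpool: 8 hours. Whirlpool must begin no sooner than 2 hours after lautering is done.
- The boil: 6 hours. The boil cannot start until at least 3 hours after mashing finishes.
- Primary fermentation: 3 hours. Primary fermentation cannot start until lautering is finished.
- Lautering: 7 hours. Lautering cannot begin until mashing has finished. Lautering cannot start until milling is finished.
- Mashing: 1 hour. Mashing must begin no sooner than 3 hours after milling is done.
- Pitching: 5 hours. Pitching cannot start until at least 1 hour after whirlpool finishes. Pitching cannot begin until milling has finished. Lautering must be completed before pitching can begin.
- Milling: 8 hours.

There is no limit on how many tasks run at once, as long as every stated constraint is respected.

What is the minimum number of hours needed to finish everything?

Nothing blocks milling, so it runs from hour 0 to hour 8.
Mashing waits on milling (finishes hour 8, plus 3-hour gap → hour 11), so it starts at hour 11 and finishes at 11 + 1 = hour 12.
The boil waits on mashing (finishes hour 12, plus 3-hour gap → hour 15), so it starts at hour 15 and finishes at 15 + 6 = hour 21.
Lautering cannot start until mashing (finishes hour 12); milling (finishes hour 8). The controlling bound is hour 12, so lautering finishes at 12 + 7 = hour 19.
Primary fermentation waits on lautering (finishes hour 19), so it starts at hour 19 and finishes at 19 + 3 = hour 22.
Whirlpool waits on lautering (finishes hour 19, plus 2-hour gap → hour 21), so it starts at hour 21 and finishes at 21 + 8 = hour 29.
Pitching needs all of whirlpool (finishes hour 29, plus 1-hour gap → hour 30); milling (finishes hour 8); lautering (finishes hour 19). That puts its earliest start at hour 30; it finishes at 30 + 5 = hour 35.
All tasks are finished once the last one completes. Finish times: Milling at 8, Mashing at 12, Lautering at 19, The boil at 21, Whirlpool at 29, Pitching at 35, Primary fermentation at 22. The latest is hour 35.

35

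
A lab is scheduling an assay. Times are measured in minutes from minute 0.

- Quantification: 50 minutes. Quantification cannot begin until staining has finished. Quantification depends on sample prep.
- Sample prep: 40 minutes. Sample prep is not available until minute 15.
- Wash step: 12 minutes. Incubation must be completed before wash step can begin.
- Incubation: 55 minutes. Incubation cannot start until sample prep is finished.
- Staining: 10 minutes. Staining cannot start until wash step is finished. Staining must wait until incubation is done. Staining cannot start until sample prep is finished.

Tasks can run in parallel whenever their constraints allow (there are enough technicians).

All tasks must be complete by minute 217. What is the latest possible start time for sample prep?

Quantification has no dependents, so it just needs to finish by minute 217. Starting by 217 − 50 = minute 167 achieves that.
Staining has to be done before quantification (must start by minute 167). That means finishing by minute 167, i.e. starting by 167 − 10 = minute 157.
Wash step has to be done before staining (must start by minute 157). That means finishing by minute 157, i.e. starting by 157 − 12 = minute 145.
Incubation has several dependents: wash step (must start by minute 145); staining (must start by minute 157). The earliest of those limits is minute 145, so incubation must start by 145 − 55 = minute 90.
Sample prep has several dependents: incubation (must start by minute 90); staining (must start by minute 157); quantification (must start by minute 167). The earliest of those limits is minute 90, so sample prep must start by 90 − 40 = minute 50.

50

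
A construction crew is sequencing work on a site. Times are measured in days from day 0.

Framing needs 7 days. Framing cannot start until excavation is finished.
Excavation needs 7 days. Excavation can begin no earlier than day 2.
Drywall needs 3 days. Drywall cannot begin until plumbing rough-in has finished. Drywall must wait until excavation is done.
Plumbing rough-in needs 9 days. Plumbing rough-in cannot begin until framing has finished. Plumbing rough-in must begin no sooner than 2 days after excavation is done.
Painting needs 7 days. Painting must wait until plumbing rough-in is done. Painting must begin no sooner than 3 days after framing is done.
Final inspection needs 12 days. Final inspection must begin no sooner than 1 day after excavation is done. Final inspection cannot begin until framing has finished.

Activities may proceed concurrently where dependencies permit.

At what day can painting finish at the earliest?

32

After its own release at day 2, excavation can start at day 2 and finishes at day 9.
Framing waits on excavation (finishes day 9), so it starts at day 9 and finishes at 9 + 7 = day 16.
For plumbing rough-in: framing (finishes day 16); excavation (finishes day 9, plus 2-day gap → day 11). Taking the maximum gives a start of day 16, and it finishes at 16 + 9 = day 25.
Painting cannot start until plumbing rough-in (finishes day 25); framing (finishes day 16, plus 3-day gap → day 19). The controlling bound is day 25, so painting finishes at 25 + 7 = day 32.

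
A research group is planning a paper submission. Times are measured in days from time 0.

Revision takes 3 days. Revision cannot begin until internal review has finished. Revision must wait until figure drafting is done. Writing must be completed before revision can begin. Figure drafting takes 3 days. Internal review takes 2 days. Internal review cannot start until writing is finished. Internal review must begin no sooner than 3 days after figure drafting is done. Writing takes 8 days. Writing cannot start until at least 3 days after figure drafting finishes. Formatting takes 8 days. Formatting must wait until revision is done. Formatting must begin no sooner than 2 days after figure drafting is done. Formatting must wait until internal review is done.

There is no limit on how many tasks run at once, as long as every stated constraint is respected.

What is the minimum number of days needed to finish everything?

27

Figure drafting can start immediately at day 0; it finishes at day 3.
Writing waits on figure drafting (finishes day 3, plus 3-day gap → day 6), so it starts at day 6 and finishes at 6 + 8 = day 14.
Internal review cannot start until writing (finishes day 14); figure drafting (finishes day 3, plus 3-day gap → day 6). The controlling bound is day 14, so internal review finishes at 14 + 2 = day 16.
Revision has to wait for internal review (finishes day 16); figure drafting (finishes day 3); writing (finishes day 14). The latest of these is day 16, so revision runs day 16 to 16 + 3 = day 19.
For formatting: revision (finishes day 19); figure drafting (finishes day 3, plus 2-day gap → day 5); internal review (finishes day 16). Taking the maximum gives a start of day 19, and it finishes at 19 + 8 = day 27.
All tasks are finished once the last one completes. Finish times: Figure drafting at 3, Writing at 14, Internal review at 16, Revision at 19, Formatting at 27. The latest is day 27.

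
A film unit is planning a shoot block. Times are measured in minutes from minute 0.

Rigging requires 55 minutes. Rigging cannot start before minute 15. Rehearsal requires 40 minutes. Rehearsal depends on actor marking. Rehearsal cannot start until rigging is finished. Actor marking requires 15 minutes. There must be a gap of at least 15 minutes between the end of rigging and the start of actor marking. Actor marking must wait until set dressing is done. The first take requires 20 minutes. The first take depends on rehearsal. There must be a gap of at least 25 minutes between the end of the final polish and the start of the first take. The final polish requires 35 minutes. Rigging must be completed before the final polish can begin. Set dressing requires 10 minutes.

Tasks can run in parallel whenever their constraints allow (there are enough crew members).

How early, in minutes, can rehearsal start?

Set dressing can start immediately at minute 0; it finishes at minute 10.
After its own release at minute 15, rigging can start at minute 15 and finishes at minute 70.
For actor marking: rigging (finishes minute 70, plus 15-minute gap → minute 85); set dressing (finishes minute 10). Taking the maximum gives a start of minute 85, and it finishes at 85 + 15 = minute 100.
Rehearsal waits on actor marking (finishes minute 100); rigging (finishes minute 70). The latest of these is minute 100, which is the earliest rehearsal can start.

100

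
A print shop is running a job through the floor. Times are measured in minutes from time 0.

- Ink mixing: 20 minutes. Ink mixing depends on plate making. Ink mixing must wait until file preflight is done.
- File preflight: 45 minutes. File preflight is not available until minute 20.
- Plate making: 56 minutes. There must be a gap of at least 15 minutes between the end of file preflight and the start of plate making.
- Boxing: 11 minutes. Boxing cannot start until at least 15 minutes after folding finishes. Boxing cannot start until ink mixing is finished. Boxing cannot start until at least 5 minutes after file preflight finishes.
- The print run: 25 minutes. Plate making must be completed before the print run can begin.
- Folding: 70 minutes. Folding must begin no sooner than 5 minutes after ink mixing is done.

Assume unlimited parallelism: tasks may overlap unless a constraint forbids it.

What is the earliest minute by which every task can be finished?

File preflight cannot begin until its own release at minute 20. It runs from minute 20 to 20 + 45 = minute 65.
Plate making cannot begin until file preflight (finishes minute 65, plus 15-minute gap → minute 80). It runs from minute 80 to 80 + 56 = minute 136.
The print run waits on plate making (finishes minute 136), so it starts at minute 136 and finishes at 136 + 25 = minute 161.
For ink mixing: plate making (finishes minute 136); file preflight (finishes minute 65). Taking the maximum gives a start of minute 136, and it finishes at 136 + 20 = minute 156.
Folding cannot begin until ink mixing (finishes minute 156, plus 5-minute gap → minute 161). It runs from minute 161 to 161 + 70 = minute 231.
Boxing has to wait for folding (finishes minute 231, plus 15-minute gap → minute 246); ink mixing (finishes minute 156); file preflight (finishes minute 65, plus 5-minute gap → minute 70). The latest of these is minute 246, so boxing runs minute 246 to 246 + 11 = minute 257.
All tasks are finished once the last one completes. Finish times: File preflight at 65, Plate making at 136, Ink mixing at 156, The print run at 161, Folding at 231, Boxing at 257. The latest is minute 257.

257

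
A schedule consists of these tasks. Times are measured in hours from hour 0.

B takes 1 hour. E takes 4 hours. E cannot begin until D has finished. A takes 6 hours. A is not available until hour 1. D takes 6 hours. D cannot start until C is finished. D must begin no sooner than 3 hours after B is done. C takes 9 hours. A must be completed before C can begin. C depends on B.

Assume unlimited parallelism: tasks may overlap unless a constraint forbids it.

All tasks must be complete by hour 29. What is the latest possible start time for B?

E must finish by hour 29; it takes 4 hours, so it must start by 29 − 4 = hour 25.
D has to be done before E (must start by hour 25). That means finishing by hour 25, i.e. starting by 25 − 6 = hour 19.
Since D (must start by hour 19) depends on it, C must finish by hour 19. Backing off its 9-hour duration gives a latest start of hour 10.
B has several dependents: C (must start by hour 10); D (must start by hour 19, minus 3-hour gap → hour 16). The earliest of those limits is hour 10, so B must start by 10 − 1 = hour 9.

9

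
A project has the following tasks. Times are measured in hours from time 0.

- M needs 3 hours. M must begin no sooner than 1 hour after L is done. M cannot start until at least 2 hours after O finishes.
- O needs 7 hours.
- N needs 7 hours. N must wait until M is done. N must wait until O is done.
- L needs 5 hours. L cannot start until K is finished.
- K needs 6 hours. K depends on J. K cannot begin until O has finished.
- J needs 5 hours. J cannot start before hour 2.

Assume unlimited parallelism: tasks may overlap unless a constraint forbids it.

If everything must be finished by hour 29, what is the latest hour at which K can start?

To finish by hour 29, N (duration 7) must start no later than hour 22.
M must finish before N (must start by hour 22). With a 3-hour duration, M must start by 22 − 3 = hour 19.
L feeds into M (must start by hour 19, minus 1-hour gap → hour 18); so L must finish by hour 18 and therefore start by hour 13.
K feeds into L (must start by hour 13); so K must finish by hour 13 and therefore start by hour 7.

7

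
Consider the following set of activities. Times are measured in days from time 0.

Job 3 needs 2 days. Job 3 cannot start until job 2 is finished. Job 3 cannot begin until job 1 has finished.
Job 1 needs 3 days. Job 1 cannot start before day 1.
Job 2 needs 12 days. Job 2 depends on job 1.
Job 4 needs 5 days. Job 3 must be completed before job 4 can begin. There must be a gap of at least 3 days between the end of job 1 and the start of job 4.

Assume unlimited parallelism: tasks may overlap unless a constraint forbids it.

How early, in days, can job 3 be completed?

18

After its own release at day 1, job 1 can start at day 1 and finishes at day 4.
After job 1 (finishes day 4), job 2 can start at day 4 and finishes at day 16.
Job 3 cannot start until job 2 (finishes day 16); job 1 (finishes day 4). The controlling bound is day 16, so job 3 finishes at 16 + 2 = day 18.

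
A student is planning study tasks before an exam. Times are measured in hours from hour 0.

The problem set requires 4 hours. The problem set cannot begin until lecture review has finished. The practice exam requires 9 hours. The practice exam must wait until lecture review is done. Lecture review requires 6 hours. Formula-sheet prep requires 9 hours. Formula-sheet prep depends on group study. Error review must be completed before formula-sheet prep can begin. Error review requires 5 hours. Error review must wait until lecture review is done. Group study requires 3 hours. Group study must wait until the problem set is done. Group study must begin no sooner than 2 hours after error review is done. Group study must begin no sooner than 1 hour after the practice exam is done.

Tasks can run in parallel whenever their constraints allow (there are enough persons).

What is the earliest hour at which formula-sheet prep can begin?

Lecture review has no prerequisites, so it starts at hour 0 and finishes at hour 6.
After lecture review (finishes hour 6), error review can start at hour 6 and finishes at hour 11.
After lecture review (finishes hour 6), the practice exam can start at hour 6 and finishes at hour 15.
The problem set cannot begin until lecture review (finishes hour 6). It runs from hour 6 to 6 + 4 = hour 10.
Group study has to wait for the problem set (finishes hour 10); error review (finishes hour 11, plus 2-hour gap → hour 13); the practice exam (finishes hour 15, plus 1-hour gap → hour 16). The latest of these is hour 16, so group study runs hour 16 to 16 + 3 = hour 19.
Formula-sheet prep waits on group study (finishes hour 19); error review (finishes hour 11). The latest of these is hour 19, which is the earliest formula-sheet prep can start.

19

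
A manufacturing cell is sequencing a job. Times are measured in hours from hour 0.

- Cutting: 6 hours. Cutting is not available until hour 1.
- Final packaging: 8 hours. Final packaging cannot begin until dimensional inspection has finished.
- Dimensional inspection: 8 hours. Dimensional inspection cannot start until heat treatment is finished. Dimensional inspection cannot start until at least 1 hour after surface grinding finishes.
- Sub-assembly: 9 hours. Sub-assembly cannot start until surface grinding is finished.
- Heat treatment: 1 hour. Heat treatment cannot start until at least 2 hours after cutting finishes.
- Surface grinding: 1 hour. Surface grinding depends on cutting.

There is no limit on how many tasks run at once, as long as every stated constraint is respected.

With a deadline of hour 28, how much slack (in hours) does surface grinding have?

3

After its own release at hour 1, cutting can start at hour 1 and finishes at hour 7.
After cutting (finishes hour 7), surface grinding can start at hour 7 and finishes at hour 8.

Working backward from the deadline:
Nothing follows final packaging; the deadline of hour 28 is its only limit. It must start by 28 − 8 = hour 20.
Since final packaging (must start by hour 20) depends on it, dimensional inspection must finish by hour 20. Backing off its 8-hour duration gives a latest start of hour 12.
Nothing follows sub-assembly; the deadline of hour 28 is its only limit. It must start by 28 − 9 = hour 19.
Surface grinding must finish in time for dimensional inspection (must start by hour 12, minus 1-hour gap → hour 11); sub-assembly (must start by hour 19). The tightest is hour 11, so surface grinding must start by 11 − 1 = hour 10.
So surface grinding can start as early as hour 7 and as late as hour 10, giving 10 − 7 = 3 hours of slack.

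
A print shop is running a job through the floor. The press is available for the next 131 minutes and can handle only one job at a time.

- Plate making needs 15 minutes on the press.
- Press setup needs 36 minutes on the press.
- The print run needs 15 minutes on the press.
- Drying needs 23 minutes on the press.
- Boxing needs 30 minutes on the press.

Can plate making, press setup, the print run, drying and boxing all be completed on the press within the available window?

Running back to back, the jobs need 15 + 36 + 15 + 23 + 30 = 119 minutes on the press.
Since 119 ≤ 131, they fit within the window.

Yes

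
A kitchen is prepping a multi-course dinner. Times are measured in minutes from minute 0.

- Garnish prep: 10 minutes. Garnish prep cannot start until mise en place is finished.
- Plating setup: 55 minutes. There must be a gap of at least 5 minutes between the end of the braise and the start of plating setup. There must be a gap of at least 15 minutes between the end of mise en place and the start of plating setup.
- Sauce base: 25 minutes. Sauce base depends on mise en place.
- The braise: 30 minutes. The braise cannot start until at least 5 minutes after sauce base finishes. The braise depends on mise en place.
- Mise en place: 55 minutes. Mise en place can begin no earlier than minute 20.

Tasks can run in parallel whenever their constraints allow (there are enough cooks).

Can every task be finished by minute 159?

After its own release at minute 20, mise en place can start at minute 20 and finishes at minute 75.
Garnish prep cannot begin until mise en place (finishes minute 75). It runs from minute 75 to 75 + 10 = minute 85.
After mise en place (finishes minute 75), sauce base can start at minute 75 and finishes at minute 100.
For the braise: sauce base (finishes minute 100, plus 5-minute gap → minute 105); mise en place (finishes minute 75). Taking the maximum gives a start of minute 105, and it finishes at 105 + 30 = minute 135.
Plating setup needs all of the braise (finishes minute 135, plus 5-minute gap → minute 140); mise en place (finishes minute 75, plus 15-minute gap → minute 90). That puts its earliest start at minute 140; it finishes at 140 + 55 = minute 195.
The earliest everything can be done is minute 195, which is after the deadline of 159, so it is not possible.

No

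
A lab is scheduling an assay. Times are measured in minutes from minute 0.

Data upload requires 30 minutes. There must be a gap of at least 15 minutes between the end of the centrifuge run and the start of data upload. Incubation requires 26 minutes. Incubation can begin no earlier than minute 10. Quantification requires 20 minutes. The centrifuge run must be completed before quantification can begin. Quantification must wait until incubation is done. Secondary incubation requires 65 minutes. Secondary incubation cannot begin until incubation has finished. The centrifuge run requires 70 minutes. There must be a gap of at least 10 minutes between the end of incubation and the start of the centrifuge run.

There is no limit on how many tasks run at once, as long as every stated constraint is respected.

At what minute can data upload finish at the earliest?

161

After its own release at minute 10, incubation can start at minute 10 and finishes at minute 36.
After incubation (finishes minute 36, plus 10-minute gap → minute 46), the centrifuge run can start at minute 46 and finishes at minute 116.
Data upload cannot begin until the centrifuge run (finishes minute 116, plus 15-minute gap → minute 131). It runs from minute 131 to 131 + 30 = minute 161.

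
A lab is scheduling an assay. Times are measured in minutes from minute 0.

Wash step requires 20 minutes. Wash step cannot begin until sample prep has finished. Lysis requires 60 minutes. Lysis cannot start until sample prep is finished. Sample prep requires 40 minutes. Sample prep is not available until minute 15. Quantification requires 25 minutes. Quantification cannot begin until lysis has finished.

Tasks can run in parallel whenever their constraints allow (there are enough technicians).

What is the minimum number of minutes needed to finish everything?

140

Sample prep waits on its own release at minute 15, so it starts at minute 15 and finishes at 15 + 40 = minute 55.
Wash step cannot begin until sample prep (finishes minute 55). It runs from minute 55 to 55 + 20 = minute 75.
Lysis waits on sample prep (finishes minute 55), so it starts at minute 55 and finishes at 55 + 60 = minute 115.
After lysis (finishes minute 115), quantification can start at minute 115 and finishes at minute 140.
All tasks are finished once the last one completes. Finish times: Sample prep at 55, Lysis at 115, Wash step at 75, Quantification at 140. The latest is minute 140.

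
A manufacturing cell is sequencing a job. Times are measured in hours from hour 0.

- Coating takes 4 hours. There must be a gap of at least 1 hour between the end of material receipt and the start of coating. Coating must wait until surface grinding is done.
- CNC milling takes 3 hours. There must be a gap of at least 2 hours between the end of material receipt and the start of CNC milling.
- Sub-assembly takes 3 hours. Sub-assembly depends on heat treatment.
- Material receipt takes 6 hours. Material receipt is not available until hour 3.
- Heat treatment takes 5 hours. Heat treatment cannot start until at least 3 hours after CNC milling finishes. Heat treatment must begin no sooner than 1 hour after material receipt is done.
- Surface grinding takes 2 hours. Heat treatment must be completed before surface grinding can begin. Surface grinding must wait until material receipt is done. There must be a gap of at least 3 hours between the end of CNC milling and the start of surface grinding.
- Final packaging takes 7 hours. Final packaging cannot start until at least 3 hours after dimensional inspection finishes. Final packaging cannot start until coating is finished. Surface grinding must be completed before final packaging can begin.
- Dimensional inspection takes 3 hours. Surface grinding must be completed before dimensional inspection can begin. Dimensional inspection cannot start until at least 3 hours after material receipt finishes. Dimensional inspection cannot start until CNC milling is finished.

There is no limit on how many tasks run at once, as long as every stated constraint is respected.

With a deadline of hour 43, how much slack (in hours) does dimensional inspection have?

After its own release at hour 3, material receipt can start at hour 3 and finishes at hour 9.
After material receipt (finishes hour 9, plus 2-hour gap → hour 11), CNC milling can start at hour 11 and finishes at hour 14.
For heat treatment: CNC milling (finishes hour 14, plus 3-hour gap → hour 17); material receipt (finishes hour 9, plus 1-hour gap → hour 10). Taking the maximum gives a start of hour 17, and it finishes at 17 + 5 = hour 22.
Surface grinding needs all of heat treatment (finishes hour 22); material receipt (finishes hour 9); CNC milling (finishes hour 14, plus 3-hour gap → hour 17). That puts its earliest start at hour 22; it finishes at 22 + 2 = hour 24.
Dimensional inspection has to wait for surface grinding (finishes hour 24); material receipt (finishes hour 9, plus 3-hour gap → hour 12); CNC milling (finishes hour 14). The latest of these is hour 24, so dimensional inspection runs hour 24 to 24 + 3 = hour 27.

Working backward from the deadline:
Final packaging must finish by hour 43; it takes 7 hours, so it must start by 43 − 7 = hour 36.
Dimensional inspection must finish before final packaging (must start by hour 36, minus 3-hour gap → hour 33). With a 3-hour duration, dimensional inspection must start by 33 − 3 = hour 30.
So dimensional inspection can start as early as hour 24 and as late as hour 30, giving 30 − 24 = 6 hours of slack.

6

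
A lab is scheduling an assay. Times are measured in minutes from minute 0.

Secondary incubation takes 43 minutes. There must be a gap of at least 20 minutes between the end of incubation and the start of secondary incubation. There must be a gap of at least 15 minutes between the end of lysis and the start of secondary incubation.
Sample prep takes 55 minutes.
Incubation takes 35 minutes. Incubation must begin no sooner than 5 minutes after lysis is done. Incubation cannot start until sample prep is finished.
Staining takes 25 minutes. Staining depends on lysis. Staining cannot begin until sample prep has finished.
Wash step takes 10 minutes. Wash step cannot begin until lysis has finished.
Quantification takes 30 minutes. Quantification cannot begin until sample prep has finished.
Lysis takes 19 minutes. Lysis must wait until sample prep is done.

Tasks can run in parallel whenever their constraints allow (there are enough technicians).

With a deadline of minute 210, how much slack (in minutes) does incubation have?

33

Sample prep can start immediately at minute 0; it finishes at minute 55.
Lysis cannot begin until sample prep (finishes minute 55). It runs from minute 55 to 55 + 19 = minute 74.
Incubation cannot start until lysis (finishes minute 74, plus 5-minute gap → minute 79); sample prep (finishes minute 55). The controlling bound is minute 79, so incubation finishes at 79 + 35 = minute 114.

Working backward from the deadline:
To finish by minute 210, secondary incubation (duration 43) must start no later than minute 167.
Incubation must finish before secondary incubation (must start by minute 167, minus 20-minute gap → minute 147). With a 35-minute duration, incubation must start by 147 − 35 = minute 112.
So incubation can start as early as minute 79 and as late as minute 112, giving 112 − 79 = 33 minutes of slack.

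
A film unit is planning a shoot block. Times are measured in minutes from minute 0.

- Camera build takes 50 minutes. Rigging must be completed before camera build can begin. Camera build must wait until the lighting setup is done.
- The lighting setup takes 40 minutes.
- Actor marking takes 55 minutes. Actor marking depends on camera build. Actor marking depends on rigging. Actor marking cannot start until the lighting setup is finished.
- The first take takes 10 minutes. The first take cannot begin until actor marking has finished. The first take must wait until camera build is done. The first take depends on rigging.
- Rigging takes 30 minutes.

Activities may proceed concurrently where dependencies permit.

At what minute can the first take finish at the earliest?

155

The lighting setup has no prerequisites, so it starts at minute 0 and finishes at minute 40.
Rigging has no prerequisites, so it starts at minute 0 and finishes at minute 30.
For camera build: rigging (finishes minute 30); the lighting setup (finishes minute 40). Taking the maximum gives a start of minute 40, and it finishes at 40 + 50 = minute 90.
Actor marking cannot start until camera build (finishes minute 90); rigging (finishes minute 30); the lighting setup (finishes minute 40). The controlling bound is minute 90, so actor marking finishes at 90 + 55 = minute 145.
The first take needs all of actor marking (finishes minute 145); camera build (finishes minute 90); rigging (finishes minute 30). That puts its earliest start at minute 145; it finishes at 145 + 10 = minute 155.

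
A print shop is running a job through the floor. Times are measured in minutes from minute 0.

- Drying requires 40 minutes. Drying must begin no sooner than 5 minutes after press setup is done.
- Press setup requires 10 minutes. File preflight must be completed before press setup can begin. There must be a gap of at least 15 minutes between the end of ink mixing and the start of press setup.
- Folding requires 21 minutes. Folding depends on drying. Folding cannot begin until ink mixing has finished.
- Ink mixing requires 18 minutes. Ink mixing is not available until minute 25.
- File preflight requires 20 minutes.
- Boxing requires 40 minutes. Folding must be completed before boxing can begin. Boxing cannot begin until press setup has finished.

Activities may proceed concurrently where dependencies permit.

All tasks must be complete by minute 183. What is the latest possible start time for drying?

82

To finish by minute 183, boxing (duration 40) must start no later than minute 143.
Folding must finish before boxing (must start by minute 143). With a 21-minute duration, folding must start by 143 − 21 = minute 122.
Drying must finish before folding (must start by minute 122). With a 40-minute duration, drying must start by 122 − 40 = minute 82.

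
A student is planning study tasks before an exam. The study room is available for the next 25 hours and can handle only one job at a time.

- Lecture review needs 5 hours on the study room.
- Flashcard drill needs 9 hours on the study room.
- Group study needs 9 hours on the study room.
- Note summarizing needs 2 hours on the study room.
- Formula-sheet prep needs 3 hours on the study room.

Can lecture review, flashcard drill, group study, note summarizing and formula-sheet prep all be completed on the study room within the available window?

Running back to back, the jobs need 5 + 9 + 9 + 2 + 3 = 28 hours on the study room.
Since 28 > 25, they cannot all fit.

No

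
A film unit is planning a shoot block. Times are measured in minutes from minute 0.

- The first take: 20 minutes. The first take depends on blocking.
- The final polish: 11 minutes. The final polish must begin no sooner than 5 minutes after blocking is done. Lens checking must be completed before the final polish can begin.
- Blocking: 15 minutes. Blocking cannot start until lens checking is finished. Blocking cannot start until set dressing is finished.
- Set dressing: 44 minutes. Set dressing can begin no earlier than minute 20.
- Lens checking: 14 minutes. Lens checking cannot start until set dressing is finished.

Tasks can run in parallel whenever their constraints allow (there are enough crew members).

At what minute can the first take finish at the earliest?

After its own release at minute 20, set dressing can start at minute 20 and finishes at minute 64.
Lens checking waits on set dressing (finishes minute 64), so it starts at minute 64 and finishes at 64 + 14 = minute 78.
Blocking needs all of lens checking (finishes minute 78); set dressing (finishes minute 64). That puts its earliest start at minute 78; it finishes at 78 + 15 = minute 93.
The first take waits on blocking (finishes minute 93), so it starts at minute 93 and finishes at 93 + 20 = minute 113.

113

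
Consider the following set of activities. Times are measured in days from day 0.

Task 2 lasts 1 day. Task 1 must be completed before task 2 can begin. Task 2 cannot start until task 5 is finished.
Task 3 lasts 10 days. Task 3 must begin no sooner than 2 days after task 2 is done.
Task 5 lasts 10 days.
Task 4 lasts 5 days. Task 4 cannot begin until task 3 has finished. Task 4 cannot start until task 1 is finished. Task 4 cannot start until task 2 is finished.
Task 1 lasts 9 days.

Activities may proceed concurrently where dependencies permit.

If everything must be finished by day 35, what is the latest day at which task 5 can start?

Nothing follows task 4; the deadline of day 35 is its only limit. It must start by 35 − 5 = day 30.
Since task 4 (must start by day 30) depends on it, task 3 must finish by day 30. Backing off its 10-day duration gives a latest start of day 20.
Task 2 feeds task 3 (must start by day 20, minus 2-day gap → day 18); task 4 (must start by day 30). Taking the minimum, task 2 must finish by day 18 and start by 18 − 1 = day 17.
Task 5 has to be done before task 2 (must start by day 17). That means finishing by day 17, i.e. starting by 17 − 10 = day 7.

7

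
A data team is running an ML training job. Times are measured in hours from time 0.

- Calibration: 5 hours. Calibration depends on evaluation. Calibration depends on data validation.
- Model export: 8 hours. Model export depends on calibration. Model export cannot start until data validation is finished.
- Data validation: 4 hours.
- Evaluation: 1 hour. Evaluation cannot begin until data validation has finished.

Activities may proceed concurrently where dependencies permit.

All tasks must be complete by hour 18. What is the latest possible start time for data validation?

Model export must finish by hour 18; it takes 8 hours, so it must start by 18 − 8 = hour 10.
Calibration has to be done before model export (must start by hour 10). That means finishing by hour 10, i.e. starting by 10 − 5 = hour 5.
Evaluation feeds into calibration (must start by hour 5); so evaluation must finish by hour 5 and therefore start by hour 4.
Data validation must finish in time for evaluation (must start by hour 4); calibration (must start by hour 5); model export (must start by hour 10). The tightest is hour 4, so data validation must start by 4 − 4 = hour 0.

0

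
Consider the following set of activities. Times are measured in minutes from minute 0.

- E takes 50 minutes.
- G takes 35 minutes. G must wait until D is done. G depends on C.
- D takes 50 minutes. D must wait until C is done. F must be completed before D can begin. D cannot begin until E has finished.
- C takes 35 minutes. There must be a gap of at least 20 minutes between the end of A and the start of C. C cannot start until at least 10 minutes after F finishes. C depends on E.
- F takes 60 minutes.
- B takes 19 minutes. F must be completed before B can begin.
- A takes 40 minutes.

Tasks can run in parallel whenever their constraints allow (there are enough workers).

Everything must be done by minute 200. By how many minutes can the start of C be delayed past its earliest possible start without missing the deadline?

F has no prerequisites, so it starts at minute 0 and finishes at minute 60.
E can start immediately at minute 0; it finishes at minute 50.
Nothing blocks A, so it runs from minute 0 to minute 40.
C needs all of A (finishes minute 40, plus 20-minute gap → minute 60); F (finishes minute 60, plus 10-minute gap → minute 70); E (finishes minute 50). That puts its earliest start at minute 70; it finishes at 70 + 35 = minute 105.

Working backward from the deadline:
G must finish by minute 200; it takes 35 minutes, so it must start by 200 − 35 = minute 165.
D has to be done before G (must start by minute 165). That means finishing by minute 165, i.e. starting by 165 − 50 = minute 115.
C feeds D (must start by minute 115); G (must start by minute 165). Taking the minimum, C must finish by minute 115 and start by 115 − 35 = minute 80.
So C can start as early as minute 70 and as late as minute 80, giving 80 − 70 = 10 minutes of slack.

10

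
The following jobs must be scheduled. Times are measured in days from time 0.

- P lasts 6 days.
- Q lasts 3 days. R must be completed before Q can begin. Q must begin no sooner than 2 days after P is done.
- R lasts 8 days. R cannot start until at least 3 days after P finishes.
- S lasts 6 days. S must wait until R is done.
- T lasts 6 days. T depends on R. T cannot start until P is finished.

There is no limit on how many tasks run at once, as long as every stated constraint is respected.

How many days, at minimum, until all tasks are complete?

P can start immediately at day 0; it finishes at day 6.
After P (finishes day 6, plus 3-day gap → day 9), R can start at day 9 and finishes at day 17.
T has to wait for R (finishes day 17); P (finishes day 6). The latest of these is day 17, so T runs day 17 to 17 + 6 = day 23.
After R (finishes day 17), S can start at day 17 and finishes at day 23.
Q needs all of R (finishes day 17); P (finishes day 6, plus 2-day gap → day 8). That puts its earliest start at day 17; it finishes at 17 + 3 = day 20.
All tasks are finished once the last one completes. Finish times: P at 6, Q at 20, R at 17, S at 23, T at 23. The latest is day 23.

23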